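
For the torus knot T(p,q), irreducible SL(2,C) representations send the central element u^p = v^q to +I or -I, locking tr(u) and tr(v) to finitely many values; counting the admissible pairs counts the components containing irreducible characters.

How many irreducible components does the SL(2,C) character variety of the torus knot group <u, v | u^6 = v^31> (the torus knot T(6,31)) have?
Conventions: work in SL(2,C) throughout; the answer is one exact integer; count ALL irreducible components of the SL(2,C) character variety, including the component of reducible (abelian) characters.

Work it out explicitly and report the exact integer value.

76

For T(6,31): irreducibility forces the central element u^6 = v^31 to one of +I, -I.
So on each irreducible component the traces are pinned: tr(u) = 2*cos(pi*alpha/6) with 1 <= alpha <= 5, tr(v) = 2*cos(pi*beta/31) with 1 <= beta <= 30.
u^6 = (-1)^alpha I and v^31 = (-1)^beta I must agree, so alpha and beta have equal parity.
Enumerate parity-matched pairs: 3*15 odd-odd plus 2*15 even-even gives 75.
That is 75 components of irreducible characters, and with the reducible (abelian) component the total is 76.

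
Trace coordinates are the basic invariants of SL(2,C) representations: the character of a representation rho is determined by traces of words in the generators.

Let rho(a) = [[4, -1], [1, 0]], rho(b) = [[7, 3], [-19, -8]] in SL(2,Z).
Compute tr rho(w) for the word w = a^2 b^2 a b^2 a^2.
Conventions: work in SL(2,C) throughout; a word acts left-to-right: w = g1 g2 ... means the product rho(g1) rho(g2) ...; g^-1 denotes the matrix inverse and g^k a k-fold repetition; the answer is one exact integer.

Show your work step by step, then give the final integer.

rho(a) = [[4, -1], [1, 0]]
... * rho(a) = [[4, -1], [1, 0]]  ->  [[15, -4], [4, -1]]
... * rho(b) = [[7, 3], [-19, -8]]  ->  [[181, 77], [47, 20]]
... * rho(b) = [[7, 3], [-19, -8]]  ->  [[-196, -73], [-51, -19]]
... * rho(a) = [[4, -1], [1, 0]]  ->  [[-857, 196], [-223, 51]]
... * rho(b) = [[7, 3], [-19, -8]]  ->  [[-9723, -4139], [-2530, -1077]]
... * rho(b) = [[7, 3], [-19, -8]]  ->  [[10580, 3943], [2753, 1026]]
... * rho(a) = [[4, -1], [1, 0]]  ->  [[46263, -10580], [12038, -2753]]
... * rho(a) = [[4, -1], [1, 0]]  ->  [[174472, -46263], [45399, -12038]]
tr = 174472 + -12038 = 162434

162434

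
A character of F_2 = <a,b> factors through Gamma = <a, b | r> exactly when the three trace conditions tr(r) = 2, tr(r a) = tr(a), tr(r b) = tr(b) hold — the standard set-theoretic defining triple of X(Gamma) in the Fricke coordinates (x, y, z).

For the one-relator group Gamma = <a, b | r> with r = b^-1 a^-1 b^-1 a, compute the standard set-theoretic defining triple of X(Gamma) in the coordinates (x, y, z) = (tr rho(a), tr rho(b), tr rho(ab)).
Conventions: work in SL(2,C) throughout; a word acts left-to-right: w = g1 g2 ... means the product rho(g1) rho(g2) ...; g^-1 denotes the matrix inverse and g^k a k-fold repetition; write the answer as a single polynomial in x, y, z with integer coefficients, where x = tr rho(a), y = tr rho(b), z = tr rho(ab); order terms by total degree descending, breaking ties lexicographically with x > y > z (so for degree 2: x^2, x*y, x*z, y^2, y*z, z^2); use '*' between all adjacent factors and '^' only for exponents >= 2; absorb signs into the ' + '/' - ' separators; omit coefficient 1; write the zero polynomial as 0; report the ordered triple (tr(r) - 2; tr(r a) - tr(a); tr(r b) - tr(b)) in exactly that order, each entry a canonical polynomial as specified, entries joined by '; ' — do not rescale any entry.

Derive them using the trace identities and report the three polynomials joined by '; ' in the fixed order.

x*y*z - x^2 - z^2; x^2*y*z - x^3 - x*z^2 - y*z + 2*x; 0

trace(b^-1) = trace(b) = y
trace(a b a) = trace(a) trace(b a) - trace(b)  (reduce the a square) = x*z - y
trace(a b a b) = trace(b a) trace(b a) - trace(1)  (split on b) = z^2 - 2
trace(b a b^-1 a) = trace(a b a) trace(b) - trace(a b a b)  (eliminate b^-1) = x*y*z - y^2 - z^2 + 2
and trace(a b^-1 a^-1 b) = trace(b a b^-1) trace(a) - trace(b a b^-1 a)  (eliminate a^-1) = -x*y*z + x^2 + y^2 + z^2 - 2
and trace(b^-1 a^-1 b^-1 a) = trace(a b^-1 a^-1) trace(b) - trace(a b^-1 a^-1 b)  (eliminate b^-1) = x*y*z - x^2 - z^2 + 2
and trace(a^2) = trace(a) trace(a) - trace(1) = x^2 - 2
trace(b^-1 a^2) = trace(a^2) trace(b) - trace(a^2 b) = x^2*y - x*z - y
and trace(b^-1 a^2 b^-1) = trace(b^-1 a^2) trace(b) - trace(b^-1 a^2 b) = x^2*y^2 - x*y*z - x^2 - y^2 + 2
next, trace(a^3) = trace(a) trace(a^2) - trace(a) = x^3 - 3*x
and trace(a^3 b) = trace(a) trace(a b a) - trace(a b) = x^2*z - x*y - z
and trace(a^2 b^-1 a) = trace(a^3) trace(b) - trace(a^3 b) = x^3*y - x^2*z - 2*x*y + z
and trace(b a b) = trace(b) trace(a b) - trace(a) = y*z - x
next, trace(a b a^2 b) = trace(a) trace(b a b a) - trace(b a b) = x*z^2 - y*z - x
next, trace(a^2 b^-1 a b) = trace(a b a^2) trace(b) - trace(a b a^2 b) = x^2*y*z - x*y^2 - x*z^2 + x
and trace(b^-1 a^2 b^-1 a) = trace(a^2 b^-1 a) trace(b) - trace(a^2 b^-1 a b) = x^3*y^2 - 2*x^2*y*z - x*y^2 + x*z^2 + y*z - x
trace(b^-1 a^-1 b^-1 a^2) = trace(b^-1 a^2 b^-1) trace(a) - trace(b^-1 a^2 b^-1 a) = x^2*y*z - x^3 - x*z^2 - y*z + 3*x
assemble the triple (trace(r) - 2; trace(r a) - x; trace(r b) - y)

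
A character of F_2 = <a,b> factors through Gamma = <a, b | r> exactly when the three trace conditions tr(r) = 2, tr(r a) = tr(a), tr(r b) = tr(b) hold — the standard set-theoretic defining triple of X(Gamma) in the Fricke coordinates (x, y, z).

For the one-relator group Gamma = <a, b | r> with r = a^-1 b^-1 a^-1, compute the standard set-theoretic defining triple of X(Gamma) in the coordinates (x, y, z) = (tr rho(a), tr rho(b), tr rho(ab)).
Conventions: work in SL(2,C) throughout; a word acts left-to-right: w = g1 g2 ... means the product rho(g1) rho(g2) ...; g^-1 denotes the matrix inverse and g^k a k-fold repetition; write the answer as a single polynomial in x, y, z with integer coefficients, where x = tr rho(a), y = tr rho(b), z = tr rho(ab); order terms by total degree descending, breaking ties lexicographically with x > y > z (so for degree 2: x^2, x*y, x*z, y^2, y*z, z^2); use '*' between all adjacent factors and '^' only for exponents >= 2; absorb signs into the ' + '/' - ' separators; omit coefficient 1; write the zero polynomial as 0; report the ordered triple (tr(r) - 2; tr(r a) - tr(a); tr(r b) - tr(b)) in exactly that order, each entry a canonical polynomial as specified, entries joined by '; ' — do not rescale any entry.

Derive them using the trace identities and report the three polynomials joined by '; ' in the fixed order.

apply: tr(a^-1) = tr(a) = x
tr(a^-2) = tr(a^-1) tr(a) - tr(1)   [inverse elimination on a] = x^2 - 2
apply: tr(b a^-1) = tr(b) tr(a) - tr(b a)   [inverse elimination on a] = x*y - z
tr(a^-2 b) = tr(b a^-1) tr(a) - tr(b)   [inverse elimination on a] = x^2*y - x*z - y
tr(a^-1 b^-1 a^-1) = tr(a^-2) tr(b) - tr(a^-2 b)   [inverse elimination on b] = x*z - y
tr(b^2) = tr(b) tr(b) - tr(1) = y^2 - 2
use: tr(b^2 a) = tr(b) tr(a b) - tr(a) = y*z - x
apply: tr(b a^-1 b) = tr(b^2) tr(a) - tr(b^2 a) = x*y^2 - y*z - x
use: tr(b a b a) = tr(a b) tr(a b) - tr(1)   [split at repeated a] = z^2 - 2
tr(b a^-1 b a) = tr(b a b) tr(a) - tr(b a b a) = x*y*z - x^2 - z^2 + 2
use: tr(a^-1 b a^-1 b) = tr(b a^-1 b) tr(a) - tr(b a^-1 b a) = x^2*y^2 - 2*x*y*z + z^2 - 2
use: tr(a^-1 b^-1 a^-1 b) = tr(a^-1 b a^-1) tr(b) - tr(a^-1 b a^-1 b) = x*y*z - y^2 - z^2 + 2
assemble the triple (tr(r) - 2; tr(r a) - x; tr(r b) - y)

x*z - y - 2; -x + z; x*y*z - y^2 - z^2 - y + 2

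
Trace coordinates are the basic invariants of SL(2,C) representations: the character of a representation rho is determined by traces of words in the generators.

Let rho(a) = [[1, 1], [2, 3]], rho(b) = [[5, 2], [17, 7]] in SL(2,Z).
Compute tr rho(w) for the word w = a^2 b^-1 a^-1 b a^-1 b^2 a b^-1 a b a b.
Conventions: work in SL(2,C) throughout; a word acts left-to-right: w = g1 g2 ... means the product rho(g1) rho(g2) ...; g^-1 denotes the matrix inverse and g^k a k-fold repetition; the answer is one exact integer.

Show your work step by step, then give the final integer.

-23497761

rho(a) = [[1, 1], [2, 3]]
... * rho(a) = [[1, 1], [2, 3]]  ->  [[3, 4], [8, 11]]
... * rho(b^-1) = [[7, -2], [-17, 5]]  ->  [[-47, 14], [-131, 39]]
... * rho(a^-1) = [[3, -1], [-2, 1]]  ->  [[-169, 61], [-471, 170]]
... * rho(b) = [[5, 2], [17, 7]]  ->  [[192, 89], [535, 248]]
... * rho(a^-1) = [[3, -1], [-2, 1]]  ->  [[398, -103], [1109, -287]]
... * rho(b) = [[5, 2], [17, 7]]  ->  [[239, 75], [666, 209]]
... * rho(b) = [[5, 2], [17, 7]]  ->  [[2470, 1003], [6883, 2795]]
... * rho(a) = [[1, 1], [2, 3]]  ->  [[4476, 5479], [12473, 15268]]
... * rho(b^-1) = [[7, -2], [-17, 5]]  ->  [[-61811, 18443], [-172245, 51394]]
... * rho(a) = [[1, 1], [2, 3]]  ->  [[-24925, -6482], [-69457, -18063]]
... * rho(b) = [[5, 2], [17, 7]]  ->  [[-234819, -95224], [-654356, -265355]]
... * rho(a) = [[1, 1], [2, 3]]  ->  [[-425267, -520491], [-1185066, -1450421]]
... * rho(b) = [[5, 2], [17, 7]]  ->  [[-10974682, -4493971], [-30582487, -12523079]]
tr = -10974682 + -12523079 = -23497761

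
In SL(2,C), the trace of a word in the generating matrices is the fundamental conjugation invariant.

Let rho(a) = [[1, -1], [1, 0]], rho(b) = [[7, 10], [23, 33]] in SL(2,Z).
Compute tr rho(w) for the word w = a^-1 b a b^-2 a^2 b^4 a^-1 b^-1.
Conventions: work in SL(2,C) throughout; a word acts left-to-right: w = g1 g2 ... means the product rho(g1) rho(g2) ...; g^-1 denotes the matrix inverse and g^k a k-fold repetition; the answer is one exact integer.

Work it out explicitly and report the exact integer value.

8973654329006

rho(a^-1) = [[0, 1], [-1, 1]]
... * rho(b) = [[7, 10], [23, 33]]  ->  [[23, 33], [16, 23]]
... * rho(a) = [[1, -1], [1, 0]]  ->  [[56, -23], [39, -16]]
... * rho(b^-1) = [[33, -10], [-23, 7]]  ->  [[2377, -721], [1655, -502]]
... * rho(b^-1) = [[33, -10], [-23, 7]]  ->  [[95024, -28817], [66161, -20064]]
... * rho(a) = [[1, -1], [1, 0]]  ->  [[66207, -95024], [46097, -66161]]
... * rho(a) = [[1, -1], [1, 0]]  ->  [[-28817, -66207], [-20064, -46097]]
... * rho(b) = [[7, 10], [23, 33]]  ->  [[-1724480, -2473001], [-1200679, -1721841]]
... * rho(b) = [[7, 10], [23, 33]]  ->  [[-68950383, -98853833], [-48007096, -68827543]]
... * rho(b) = [[7, 10], [23, 33]]  ->  [[-2756290840, -3951680319], [-1919083161, -2751379879]]
... * rho(b) = [[7, 10], [23, 33]]  ->  [[-110182683217, -157968358927], [-76715319344, -109986367617]]
... * rho(a^-1) = [[0, 1], [-1, 1]]  ->  [[157968358927, -268151042144], [109986367617, -186701686961]]
... * rho(b^-1) = [[33, -10], [-23, 7]]  ->  [[11380429813903, -3456740884278], [7923688931464, -2406775484897]]
tr = 11380429813903 + -2406775484897 = 8973654329006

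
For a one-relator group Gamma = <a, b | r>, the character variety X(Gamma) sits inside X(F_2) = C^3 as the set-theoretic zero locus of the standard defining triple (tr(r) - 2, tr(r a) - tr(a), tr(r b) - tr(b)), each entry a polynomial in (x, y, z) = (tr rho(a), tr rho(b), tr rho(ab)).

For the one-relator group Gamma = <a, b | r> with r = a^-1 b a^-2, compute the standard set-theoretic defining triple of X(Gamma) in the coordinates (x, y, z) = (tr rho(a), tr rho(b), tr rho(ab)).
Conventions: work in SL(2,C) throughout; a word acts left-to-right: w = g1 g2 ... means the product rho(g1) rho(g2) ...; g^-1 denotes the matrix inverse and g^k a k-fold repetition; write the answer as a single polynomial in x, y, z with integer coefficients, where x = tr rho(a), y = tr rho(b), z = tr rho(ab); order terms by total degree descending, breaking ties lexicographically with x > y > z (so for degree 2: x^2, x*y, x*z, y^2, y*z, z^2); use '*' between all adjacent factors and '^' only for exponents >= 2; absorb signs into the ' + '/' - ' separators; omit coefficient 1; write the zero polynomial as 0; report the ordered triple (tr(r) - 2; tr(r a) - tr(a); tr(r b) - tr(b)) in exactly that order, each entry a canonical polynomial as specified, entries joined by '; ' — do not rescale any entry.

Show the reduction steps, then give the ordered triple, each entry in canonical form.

so tr(b a^-1) = tr(b) * tr(a) - tr(b a)   [inverse elimination on a] = x*y - z
so tr(a^-1 b a^-1) = tr(b a^-1) * tr(a) - tr(b)   [inverse elimination on a] = x^2*y - x*z - y
tr(a^-1 b a^-2) = tr(a^-1 b a^-1) * tr(a) - tr(a^-1 b)   [inverse elimination on a] = x^3*y - x^2*z - 2*x*y + z
tr(b^2) = tr(b) * tr(b) - tr(1)  (reduce the b square) = y^2 - 2
so tr(b^2 a) = tr(b) * tr(a b) - tr(a)  (reduce the b square) = y*z - x
so tr(b a^-1 b) = tr(b^2) * tr(a) - tr(b^2 a)  (eliminate a^-1) = x*y^2 - y*z - x
tr(b a b a) = tr(b a) * tr(b a) - tr(1)  (split on b) = z^2 - 2
tr(b a^-1 b a) = tr(b a b) * tr(a) - tr(b a b a)  (eliminate a^-1) = x*y*z - x^2 - z^2 + 2
so tr(a^-1 b a^-1 b) = tr(b a^-1 b) * tr(a) - tr(b a^-1 b a)  (eliminate a^-1) = x^2*y^2 - 2*x*y*z + z^2 - 2
tr(a^-1 b a^-2 b) = tr(a^-1 b a^-1 b) * tr(a) - tr(a^-1 b a^-1 b a)  (eliminate a^-1) = x^3*y^2 - 2*x^2*y*z - x*y^2 + x*z^2 + y*z - x
assemble the triple (tr(r) - 2; tr(r a) - x; tr(r b) - y)

x^3*y - x^2*z - 2*x*y + z - 2; x^2*y - x*z - x - y; x^3*y^2 - 2*x^2*y*z - x*y^2 + x*z^2 + y*z - x - y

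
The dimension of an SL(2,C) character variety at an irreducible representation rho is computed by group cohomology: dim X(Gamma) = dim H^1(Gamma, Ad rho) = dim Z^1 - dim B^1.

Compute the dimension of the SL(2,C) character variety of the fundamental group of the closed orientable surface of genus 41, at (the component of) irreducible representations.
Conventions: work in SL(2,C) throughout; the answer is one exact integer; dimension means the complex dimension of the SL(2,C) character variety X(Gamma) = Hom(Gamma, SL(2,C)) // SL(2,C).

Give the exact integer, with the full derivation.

240

The genus-41 surface group: 2g = 82 generators, one relator prod [a_i, b_i].
Unconstrained cocycle data is one sl_2 vector per generator (246 dimensions), cut by the relator condition d_2(z) = 0.
d_2 is surjective at irreducible rho (its cokernel H^2 is dual to H^0 = 0), so dim Z^1 = 246 - 3 = 243.
As always at irreducible rho, dim B^1 = 3.
Hence dim X = 243 - 3 = 240.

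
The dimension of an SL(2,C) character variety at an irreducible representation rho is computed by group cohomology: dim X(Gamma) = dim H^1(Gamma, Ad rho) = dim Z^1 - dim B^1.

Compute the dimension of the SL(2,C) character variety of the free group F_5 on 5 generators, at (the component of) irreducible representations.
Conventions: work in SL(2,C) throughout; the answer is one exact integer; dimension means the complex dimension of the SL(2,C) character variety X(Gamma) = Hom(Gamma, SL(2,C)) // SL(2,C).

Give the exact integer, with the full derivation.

Gamma = F_5 has 5 generators and no relators.
A cocycle picks one sl_2 vector per generator freely, giving dim Z^1 = 3*5 = 15.
dim B^1 = 3: the coboundary map is injective because an irreducible image has centralizer 0 in sl_2.
dim H^1 = 15 - 3 = 12, which is dim X.

12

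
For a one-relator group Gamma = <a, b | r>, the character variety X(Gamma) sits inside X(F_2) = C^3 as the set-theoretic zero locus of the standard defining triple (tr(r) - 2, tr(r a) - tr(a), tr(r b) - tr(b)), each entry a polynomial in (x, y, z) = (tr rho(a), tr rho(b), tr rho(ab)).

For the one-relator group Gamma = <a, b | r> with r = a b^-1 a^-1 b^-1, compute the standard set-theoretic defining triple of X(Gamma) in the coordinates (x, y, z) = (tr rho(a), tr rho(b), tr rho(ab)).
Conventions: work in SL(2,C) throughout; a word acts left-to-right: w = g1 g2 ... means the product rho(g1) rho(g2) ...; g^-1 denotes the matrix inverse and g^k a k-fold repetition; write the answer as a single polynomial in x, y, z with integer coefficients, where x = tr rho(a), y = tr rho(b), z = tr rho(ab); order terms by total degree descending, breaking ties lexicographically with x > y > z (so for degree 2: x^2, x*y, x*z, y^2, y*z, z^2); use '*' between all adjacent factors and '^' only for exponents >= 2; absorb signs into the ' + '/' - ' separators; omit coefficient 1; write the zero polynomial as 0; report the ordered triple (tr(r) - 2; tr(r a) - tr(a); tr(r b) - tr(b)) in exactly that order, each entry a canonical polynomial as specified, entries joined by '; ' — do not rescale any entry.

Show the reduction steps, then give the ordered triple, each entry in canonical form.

x*y*z - x^2 - z^2; x^2*y*z - x^3 - x*z^2 - y*z + 2*x; 0

use: trace(a b^-1) = trace(a) * trace(b) - trace(a b)  (eliminate b^-1) = x*y - z
apply: trace(b^-1 a b^-1) = trace(a b^-1) * trace(b) - trace(a)  (eliminate b^-1) = x*y^2 - y*z - x
use: trace(a^2) = trace(a) * trace(a) - trace(1)  (reduce the a square) = x^2 - 2
use: trace(a^2 b) = trace(a) * trace(b a) - trace(b)  (reduce the a square) = x*z - y
apply: trace(a b^-1 a) = trace(a^2) * trace(b) - trace(a^2 b)  (eliminate b^-1) = x^2*y - x*z - y
use: trace(a b a b) = trace(b a) * trace(b a) - trace(1)  (split on b) = z^2 - 2
trace(a b^-1 a b) = trace(a b a) * trace(b) - trace(a b a b)  (eliminate b^-1) = x*y*z - y^2 - z^2 + 2
use: trace(b^-1 a b^-1 a) = trace(a b^-1 a) * trace(b) - trace(a b^-1 a b)  (eliminate b^-1) = x^2*y^2 - 2*x*y*z + z^2 - 2
apply: trace(a b^-1 a^-1 b^-1) = trace(b^-1 a b^-1) * trace(a) - trace(b^-1 a b^-1 a)  (eliminate a^-1) = x*y*z - x^2 - z^2 + 2
use: trace(b^2 a) = trace(b) * trace(a b) - trace(a)   [square of b] = y*z - x
trace(b^2) = trace(b) * trace(b) - trace(1)   [square of b] = y^2 - 2
use: trace(b a^2 b) = trace(a) * trace(b^2 a) - trace(b^2)   [square of a] = x*y*z - x^2 - y^2 + 2
apply: trace(b a^2 b a) = trace(a) * trace(b a b a) - trace(b a b)   [square of a] = x*z^2 - y*z - x
use: trace(a^2 b a^-1 b) = trace(b a^2 b) * trace(a) - trace(b a^2 b a)   [inverse elimination on a] = x^2*y*z - x^3 - x*y^2 - x*z^2 + y*z + 3*x
apply: trace(a^-1 b^-1 a^2 b) = trace(a^2 b a^-1) * trace(b) - trace(a^2 b a^-1 b)   [inverse elimination on b] = -x^2*y*z + x^3 + x*y^2 + x*z^2 - 3*x
trace(a b^-1 a^-1 b^-1 a) = trace(a^-1 b^-1 a^2) * trace(b) - trace(a^-1 b^-1 a^2 b)   [inverse elimination on b] = x^2*y*z - x^3 - x*z^2 - y*z + 3*x
assemble the triple (trace(r) - 2; trace(r a) - x; trace(r b) - y)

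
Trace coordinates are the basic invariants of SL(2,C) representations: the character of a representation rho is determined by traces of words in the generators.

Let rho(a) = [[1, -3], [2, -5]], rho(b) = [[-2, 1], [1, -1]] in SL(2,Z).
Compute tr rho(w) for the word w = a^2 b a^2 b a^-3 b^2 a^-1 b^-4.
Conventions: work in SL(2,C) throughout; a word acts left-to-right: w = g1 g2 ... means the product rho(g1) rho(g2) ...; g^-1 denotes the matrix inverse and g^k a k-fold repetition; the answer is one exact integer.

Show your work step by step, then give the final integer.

153123

rho(a) = [[1, -3], [2, -5]]
... * rho(a) = [[1, -3], [2, -5]]  ->  [[-5, 12], [-8, 19]]
... * rho(b) = [[-2, 1], [1, -1]]  ->  [[22, -17], [35, -27]]
... * rho(a) = [[1, -3], [2, -5]]  ->  [[-12, 19], [-19, 30]]
... * rho(a) = [[1, -3], [2, -5]]  ->  [[26, -59], [41, -93]]
... * rho(b) = [[-2, 1], [1, -1]]  ->  [[-111, 85], [-175, 134]]
... * rho(a^-1) = [[-5, 3], [-2, 1]]  ->  [[385, -248], [607, -391]]
... * rho(a^-1) = [[-5, 3], [-2, 1]]  ->  [[-1429, 907], [-2253, 1430]]
... * rho(a^-1) = [[-5, 3], [-2, 1]]  ->  [[5331, -3380], [8405, -5329]]
... * rho(b) = [[-2, 1], [1, -1]]  ->  [[-14042, 8711], [-22139, 13734]]
... * rho(b) = [[-2, 1], [1, -1]]  ->  [[36795, -22753], [58012, -35873]]
... * rho(a^-1) = [[-5, 3], [-2, 1]]  ->  [[-138469, 87632], [-218314, 138163]]
... * rho(b^-1) = [[-1, -1], [-1, -2]]  ->  [[50837, -36795], [80151, -58012]]
... * rho(b^-1) = [[-1, -1], [-1, -2]]  ->  [[-14042, 22753], [-22139, 35873]]
... * rho(b^-1) = [[-1, -1], [-1, -2]]  ->  [[-8711, -31464], [-13734, -49607]]
... * rho(b^-1) = [[-1, -1], [-1, -2]]  ->  [[40175, 71639], [63341, 112948]]
tr = 40175 + 112948 = 153123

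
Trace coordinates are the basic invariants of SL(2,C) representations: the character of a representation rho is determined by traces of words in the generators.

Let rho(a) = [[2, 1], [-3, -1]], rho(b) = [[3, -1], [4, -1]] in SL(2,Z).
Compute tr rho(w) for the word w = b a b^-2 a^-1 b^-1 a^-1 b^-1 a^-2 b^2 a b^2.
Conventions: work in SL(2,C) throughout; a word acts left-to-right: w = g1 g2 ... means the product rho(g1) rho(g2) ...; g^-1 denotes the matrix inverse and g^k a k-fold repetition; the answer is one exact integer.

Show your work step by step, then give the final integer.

5083168

rho(b) = [[3, -1], [4, -1]]
... * rho(a) = [[2, 1], [-3, -1]]  ->  [[9, 4], [11, 5]]
... * rho(b^-1) = [[-1, 1], [-4, 3]]  ->  [[-25, 21], [-31, 26]]
... * rho(b^-1) = [[-1, 1], [-4, 3]]  ->  [[-59, 38], [-73, 47]]
... * rho(a^-1) = [[-1, -1], [3, 2]]  ->  [[173, 135], [214, 167]]
... * rho(b^-1) = [[-1, 1], [-4, 3]]  ->  [[-713, 578], [-882, 715]]
... * rho(a^-1) = [[-1, -1], [3, 2]]  ->  [[2447, 1869], [3027, 2312]]
... * rho(b^-1) = [[-1, 1], [-4, 3]]  ->  [[-9923, 8054], [-12275, 9963]]
... * rho(a^-1) = [[-1, -1], [3, 2]]  ->  [[34085, 26031], [42164, 32201]]
... * rho(a^-1) = [[-1, -1], [3, 2]]  ->  [[44008, 17977], [54439, 22238]]
... * rho(b) = [[3, -1], [4, -1]]  ->  [[203932, -61985], [252269, -76677]]
... * rho(b) = [[3, -1], [4, -1]]  ->  [[363856, -141947], [450099, -175592]]
... * rho(a) = [[2, 1], [-3, -1]]  ->  [[1153553, 505803], [1426974, 625691]]
... * rho(b) = [[3, -1], [4, -1]]  ->  [[5483871, -1659356], [6783686, -2052665]]
... * rho(b) = [[3, -1], [4, -1]]  ->  [[9814189, -3824515], [12140398, -4731021]]
tr = 9814189 + -4731021 = 5083168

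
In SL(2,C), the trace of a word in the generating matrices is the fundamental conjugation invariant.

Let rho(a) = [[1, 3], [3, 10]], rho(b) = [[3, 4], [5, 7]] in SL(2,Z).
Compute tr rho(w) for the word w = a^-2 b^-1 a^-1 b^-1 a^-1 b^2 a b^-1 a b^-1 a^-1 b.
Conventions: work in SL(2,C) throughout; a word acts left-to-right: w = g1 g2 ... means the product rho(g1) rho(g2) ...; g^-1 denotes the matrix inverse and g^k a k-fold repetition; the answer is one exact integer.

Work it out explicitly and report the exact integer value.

rho(a^-1) = [[10, -3], [-3, 1]]
... * rho(a^-1) = [[10, -3], [-3, 1]]  ->  [[109, -33], [-33, 10]]
... * rho(b^-1) = [[7, -4], [-5, 3]]  ->  [[928, -535], [-281, 162]]
... * rho(a^-1) = [[10, -3], [-3, 1]]  ->  [[10885, -3319], [-3296, 1005]]
... * rho(b^-1) = [[7, -4], [-5, 3]]  ->  [[92790, -53497], [-28097, 16199]]
... * rho(a^-1) = [[10, -3], [-3, 1]]  ->  [[1088391, -331867], [-329567, 100490]]
... * rho(b) = [[3, 4], [5, 7]]  ->  [[1605838, 2030495], [-486251, -614838]]
... * rho(b) = [[3, 4], [5, 7]]  ->  [[14969989, 20636817], [-4532943, -6248870]]
... * rho(a) = [[1, 3], [3, 10]]  ->  [[76880440, 251278137], [-23279553, -76087529]]
... * rho(b^-1) = [[7, -4], [-5, 3]]  ->  [[-718227605, 446312651], [217480774, -135144375]]
... * rho(a) = [[1, 3], [3, 10]]  ->  [[620710348, 2308443695], [-187952351, -699001428]]
... * rho(b^-1) = [[7, -4], [-5, 3]]  ->  [[-7197246039, 4442489693], [2179340683, -1345194880]]
... * rho(a^-1) = [[10, -3], [-3, 1]]  ->  [[-85299929469, 26034227810], [25828991470, -7883216929]]
... * rho(b) = [[3, 4], [5, 7]]  ->  [[-125728649357, -158960123206], [38070889765, 48133447377]]
tr = -125728649357 + 48133447377 = -77595201980

-77595201980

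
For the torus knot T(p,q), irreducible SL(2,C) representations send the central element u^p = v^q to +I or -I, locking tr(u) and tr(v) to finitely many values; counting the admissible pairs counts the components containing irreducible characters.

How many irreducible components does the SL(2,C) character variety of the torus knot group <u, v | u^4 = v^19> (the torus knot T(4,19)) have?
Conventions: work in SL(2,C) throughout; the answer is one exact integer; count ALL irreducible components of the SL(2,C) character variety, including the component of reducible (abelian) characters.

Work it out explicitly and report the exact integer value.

Gamma = < u, v | u^4 = v^19 > (torus knot T(4,19)); the central element u^4 = v^19 acts as +I or -I in any irreducible SL(2,C) representation.
On an irreducible component, tr(u) is locked at 2*cos(pi*alpha/4) for some alpha in 1..3, and tr(v) at 2*cos(pi*beta/19) for some beta in 1..18.
u^4 = (-1)^alpha I and v^19 = (-1)^beta I must agree, so alpha and beta have equal parity.
Counting: 2 odd alphas x 9 odd betas + 1 even alphas x 9 even betas = 18 + 9 = 27.
components with irreducible characters: 27; plus the single component of reducible (abelian) characters: total 28.

28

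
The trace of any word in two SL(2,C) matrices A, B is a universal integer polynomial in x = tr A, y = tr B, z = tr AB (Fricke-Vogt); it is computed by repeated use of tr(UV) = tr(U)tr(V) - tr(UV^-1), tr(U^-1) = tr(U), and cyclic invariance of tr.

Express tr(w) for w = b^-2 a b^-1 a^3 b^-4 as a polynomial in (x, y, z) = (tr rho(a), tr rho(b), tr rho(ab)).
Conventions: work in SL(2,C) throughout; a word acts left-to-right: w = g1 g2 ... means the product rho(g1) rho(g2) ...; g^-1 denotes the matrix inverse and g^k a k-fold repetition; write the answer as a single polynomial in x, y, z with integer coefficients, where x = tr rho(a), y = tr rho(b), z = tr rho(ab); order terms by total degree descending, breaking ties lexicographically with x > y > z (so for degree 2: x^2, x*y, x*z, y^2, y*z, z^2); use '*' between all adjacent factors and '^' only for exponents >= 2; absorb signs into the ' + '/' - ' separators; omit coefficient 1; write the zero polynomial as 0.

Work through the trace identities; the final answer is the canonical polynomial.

tr(a^2) = tr(a)*tr(a) - tr(1) = x^2 - 2
tr(a^3) = tr(a)*tr(a^2) - tr(a) = x^3 - 3*x
tr(a^4) = tr(a)*tr(a^3) - tr(a^2) = x^4 - 4*x^2 + 2
tr(b a^2) = tr(a)*tr(b a) - tr(b) = x*z - y
tr(a^2 b a) = tr(a)*tr(b a^2) - tr(b a) = x^2*z - x*y - z
tr(a^4 b) = tr(a)*tr(a^2 b a) - tr(a^2 b) = x^3*z - x^2*y - 2*x*z + y
tr(b^-1 a^4) = tr(a^4)*tr(b) - tr(a^4 b) = x^4*y - x^3*z - 3*x^2*y + 2*x*z + y
tr(b^-2 a^4) = tr(b^-1 a^4)*tr(b) - tr(b^-1 a^4 b) = x^4*y^2 - x^3*y*z - x^4 - 3*x^2*y^2 + 2*x*y*z + 4*x^2 + y^2 - 2
tr(b^-1 a^4 b^-2) = tr(b^-2 a^4)*tr(b) - tr(b^-2 a^4 b) = x^4*y^3 - x^3*y^2*z - 2*x^4*y - 3*x^2*y^3 + x^3*z + 2*x*y^2*z + 7*x^2*y + y^3 - 2*x*z - 3*y
tr(b^-4 a^4) = tr(b^-1 a^4 b^-2)*tr(b) - tr(b^-1 a^4 b^-1) = x^4*y^4 - x^3*y^3*z - 3*x^4*y^2 - 3*x^2*y^4 + 2*x^3*y*z + 2*x*y^3*z + x^4 + 10*x^2*y^2 + y^4 - 4*x*y*z - 4*x^2 - 4*y^2 + 2
tr(b^-3 a^4 b^-2) = tr(b^-4 a^4)*tr(b) - tr(b^-4 a^4 b) = x^4*y^5 - x^3*y^4*z - 4*x^4*y^3 - 3*x^2*y^5 + 3*x^3*y^2*z + 2*x*y^4*z + 3*x^4*y + 13*x^2*y^3 + y^5 - x^3*z - 6*x*y^2*z - 11*x^2*y - 5*y^3 + 2*x*z + 5*y
tr(a^3 b^-6 a) = tr(b^-3 a^4 b^-2)*tr(b) - tr(b^-3 a^4 b^-1) = x^4*y^6 - x^3*y^5*z - 5*x^4*y^4 - 3*x^2*y^6 + 4*x^3*y^3*z + 2*x*y^5*z + 6*x^4*y^2 + 16*x^2*y^4 + y^6 - 3*x^3*y*z - 8*x*y^3*z - x^4 - 21*x^2*y^2 - 6*y^4 + 6*x*y*z + 4*x^2 + 9*y^2 - 2
tr(b a b a) = tr(a b)*tr(a b) - tr(1)   [split at repeated a] = z^2 - 2
tr(b a b) = tr(b)*tr(a b) - tr(a) = y*z - x
tr(a b a b a) = tr(a)*tr(b a b a) - tr(b a b) = x*z^2 - y*z - x
tr(a b a^3 b) = tr(a)*tr(a b a b a) - tr(a b a b) = x^2*z^2 - x*y*z - x^2 - z^2 + 2
tr(b^-1 a b a^3) = tr(a b a^3)*tr(b) - tr(a b a^3 b) = x^3*y*z - x^2*y^2 - x^2*z^2 - x*y*z + x^2 + y^2 + z^2 - 2
tr(b^-1 a b a^3 b^-1) = tr(b^-1 a b a^3)*tr(b) - tr(b^-1 a b a^3 b) = x^3*y^2*z - x^2*y^3 - x^2*y*z^2 - x^3*z - x*y^2*z + 2*x^2*y + y^3 + y*z^2 + 2*x*z - 3*y
tr(a b a^3 b^-3) = tr(b^-1 a b a^3 b^-1)*tr(b) - tr(b^-1 a b a^3) = x^3*y^3*z - x^2*y^4 - x^2*y^2*z^2 - 2*x^3*y*z - x*y^3*z + 3*x^2*y^2 + x^2*z^2 + y^4 + y^2*z^2 + 3*x*y*z - x^2 - 4*y^2 - z^2 + 2
tr(a b a^3 b^-4) = tr(a b a^3 b^-3)*tr(b) - tr(a b a^3 b^-2) = x^3*y^4*z - x^2*y^5 - x^2*y^3*z^2 - 3*x^3*y^2*z - x*y^4*z + 4*x^2*y^3 + 2*x^2*y*z^2 + y^5 + y^3*z^2 + x^3*z + 4*x*y^2*z - 3*x^2*y - 5*y^3 - 2*y*z^2 - 2*x*z + 5*y
tr(a b a^3 b^-5) = tr(a b a^3 b^-4)*tr(b) - tr(a b a^3 b^-3) = x^3*y^5*z - x^2*y^6 - x^2*y^4*z^2 - 4*x^3*y^3*z - x*y^5*z + 5*x^2*y^4 + 3*x^2*y^2*z^2 + y^6 + y^4*z^2 + 3*x^3*y*z + 5*x*y^3*z - 6*x^2*y^2 - x^2*z^2 - 6*y^4 - 3*y^2*z^2 - 5*x*y*z + x^2 + 9*y^2 + z^2 - 2
tr(a^3 b^-6 a b) = tr(a b a^3 b^-5)*tr(b) - tr(a b a^3 b^-4) = x^3*y^6*z - x^2*y^7 - x^2*y^5*z^2 - 5*x^3*y^4*z - x*y^6*z + 6*x^2*y^5 + 4*x^2*y^3*z^2 + y^7 + y^5*z^2 + 6*x^3*y^2*z + 6*x*y^4*z - 10*x^2*y^3 - 3*x^2*y*z^2 - 7*y^5 - 4*y^3*z^2 - x^3*z - 9*x*y^2*z + 4*x^2*y + 14*y^3 + 3*y*z^2 + 2*x*z - 7*y
tr(b^-2 a b^-1 a^3 b^-4) = tr(a^3 b^-6 a)*tr(b) - tr(a^3 b^-6 a b) = x^4*y^7 - 2*x^3*y^6*z - 5*x^4*y^5 - 2*x^2*y^7 + x^2*y^5*z^2 + 9*x^3*y^4*z + 3*x*y^6*z + 6*x^4*y^3 + 10*x^2*y^5 - 4*x^2*y^3*z^2 - y^5*z^2 - 9*x^3*y^2*z - 14*x*y^4*z - x^4*y - 11*x^2*y^3 + 3*x^2*y*z^2 + y^5 + 4*y^3*z^2 + x^3*z + 15*x*y^2*z - 5*y^3 - 3*y*z^2 - 2*x*z + 5*y

x^4*y^7 - 2*x^3*y^6*z - 5*x^4*y^5 - 2*x^2*y^7 + x^2*y^5*z^2 + 9*x^3*y^4*z + 3*x*y^6*z + 6*x^4*y^3 + 10*x^2*y^5 - 4*x^2*y^3*z^2 - y^5*z^2 - 9*x^3*y^2*z - 14*x*y^4*z - x^4*y - 11*x^2*y^3 + 3*x^2*y*z^2 + y^5 + 4*y^3*z^2 + x^3*z + 15*x*y^2*z - 5*y^3 - 3*y*z^2 - 2*x*z + 5*y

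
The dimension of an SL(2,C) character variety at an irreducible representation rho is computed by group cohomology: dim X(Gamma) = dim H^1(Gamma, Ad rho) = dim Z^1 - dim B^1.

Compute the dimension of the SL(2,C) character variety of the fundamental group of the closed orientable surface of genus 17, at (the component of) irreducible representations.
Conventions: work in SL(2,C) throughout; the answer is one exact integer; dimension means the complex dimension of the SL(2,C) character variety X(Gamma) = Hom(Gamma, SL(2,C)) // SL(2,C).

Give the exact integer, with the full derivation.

96

The genus-17 surface group: 2g = 34 generators, one relator prod [a_i, b_i].
Unconstrained cocycle data is one sl_2 vector per generator (102 dimensions), cut by the relator condition d_2(z) = 0.
At an irreducible rho, H^2 = coker(d_2) vanishes (Poincare duality: H^2 is dual to H^0 = invariants = 0), so d_2 is surjective onto sl_2 and dim Z^1 = 102 - 3 = 99.
As always at irreducible rho, dim B^1 = 3.
dim X = dim H^1 = 99 - 3 = 96.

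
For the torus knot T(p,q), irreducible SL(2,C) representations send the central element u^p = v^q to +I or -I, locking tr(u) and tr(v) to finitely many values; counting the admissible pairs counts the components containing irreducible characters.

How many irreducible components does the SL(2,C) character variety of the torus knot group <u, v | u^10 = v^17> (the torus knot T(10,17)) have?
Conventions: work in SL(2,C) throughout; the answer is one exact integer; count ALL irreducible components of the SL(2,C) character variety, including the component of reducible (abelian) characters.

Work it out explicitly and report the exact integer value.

73

For T(10,17): irreducibility forces the central element u^10 = v^17 to one of +I, -I.
This locks tr(u) to 2*cos(pi*alpha/10), alpha in 1..9, and tr(v) to 2*cos(pi*beta/17), beta in 1..16, on each component of irreducible characters.
Consistency of u^10 = (-1)^alpha I with v^17 = (-1)^beta I forces alpha = beta (mod 2).
count pairs: odd alpha (5 choices) x odd beta (8), plus even alpha (4) x even beta (8): 5*8 + 4*8 = 72.
That is 72 components of irreducible characters, and with the reducible (abelian) component the total is 73.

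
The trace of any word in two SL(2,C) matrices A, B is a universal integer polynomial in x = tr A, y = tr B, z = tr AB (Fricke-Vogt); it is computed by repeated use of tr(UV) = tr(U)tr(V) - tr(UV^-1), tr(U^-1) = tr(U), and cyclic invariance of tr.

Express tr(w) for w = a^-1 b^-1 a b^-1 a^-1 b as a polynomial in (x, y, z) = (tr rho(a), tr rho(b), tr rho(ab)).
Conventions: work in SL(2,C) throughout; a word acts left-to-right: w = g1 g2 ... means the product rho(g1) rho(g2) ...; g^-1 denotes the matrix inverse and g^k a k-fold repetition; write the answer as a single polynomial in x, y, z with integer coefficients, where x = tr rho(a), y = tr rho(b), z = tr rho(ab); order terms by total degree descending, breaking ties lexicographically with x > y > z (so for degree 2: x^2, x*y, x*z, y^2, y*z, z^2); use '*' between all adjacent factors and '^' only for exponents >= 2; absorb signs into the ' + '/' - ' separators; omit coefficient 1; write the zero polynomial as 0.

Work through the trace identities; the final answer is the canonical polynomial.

x^2*y^2*z - x^3*y - x*y^3 - 2*x*y*z^2 + x^2*z + y^2*z + z^3 + 4*x*y - 3*z

tr(a^-1) = tr(a) = x
reduce: tr(b^2 a) = tr(b) tr(a b) - tr(a) = y*z - x
tr(b^2) = tr(b) tr(b) - tr(1) = y^2 - 2
so tr(b a^2 b) = tr(a) tr(b^2 a) - tr(b^2) = x*y*z - x^2 - y^2 + 2
reduce: tr(b a b a) = tr(a b) tr(a b) - tr(1) = z^2 - 2
so tr(b a^2 b a) = tr(a) tr(b a b a) - tr(b a b) = x*z^2 - y*z - x
so tr(a b a^-1 b a) = tr(b a^2 b) tr(a) - tr(b a^2 b a) = x^2*y*z - x^3 - x*y^2 - x*z^2 + y*z + 3*x
reduce: tr(a b a) = tr(a) tr(b a) - tr(b) = x*z - y
tr(b a b a b) = tr(b) tr(a b a b) - tr(a b a) = y*z^2 - x*z - y
tr(b a b a b a) = tr(a b a b) tr(a b) - tr(b a) = z^3 - 3*z
reduce: tr(a b a^-1 b a b) = tr(b a b a b) tr(a) - tr(b a b a b a) = x*y*z^2 - x^2*z - z^3 - x*y + 3*z
so tr(b^-1 a b a^-1 b a) = tr(a b a^-1 b a) tr(b) - tr(a b a^-1 b a b) = x^2*y^2*z - x^3*y - x*y^3 - 2*x*y*z^2 + x^2*z + y^2*z + z^3 + 4*x*y - 3*z
tr(a^-1 b a^-1 b^-1 a b) = tr(b^-1 a b a^-1 b) tr(a) - tr(b^-1 a b a^-1 b a) = -x^2*y^2*z + x^3*y + x*y^3 + 2*x*y*z^2 - x^2*z - y^2*z - z^3 - 3*x*y + 3*z
reduce: tr(a^-1 b^-1 a b^-1 a^-1 b) = tr(a^-1 b a^-1 b^-1 a) tr(b) - tr(a^-1 b a^-1 b^-1 a b) = x^2*y^2*z - x^3*y - x*y^3 - 2*x*y*z^2 + x^2*z + y^2*z + z^3 + 4*x*y - 3*z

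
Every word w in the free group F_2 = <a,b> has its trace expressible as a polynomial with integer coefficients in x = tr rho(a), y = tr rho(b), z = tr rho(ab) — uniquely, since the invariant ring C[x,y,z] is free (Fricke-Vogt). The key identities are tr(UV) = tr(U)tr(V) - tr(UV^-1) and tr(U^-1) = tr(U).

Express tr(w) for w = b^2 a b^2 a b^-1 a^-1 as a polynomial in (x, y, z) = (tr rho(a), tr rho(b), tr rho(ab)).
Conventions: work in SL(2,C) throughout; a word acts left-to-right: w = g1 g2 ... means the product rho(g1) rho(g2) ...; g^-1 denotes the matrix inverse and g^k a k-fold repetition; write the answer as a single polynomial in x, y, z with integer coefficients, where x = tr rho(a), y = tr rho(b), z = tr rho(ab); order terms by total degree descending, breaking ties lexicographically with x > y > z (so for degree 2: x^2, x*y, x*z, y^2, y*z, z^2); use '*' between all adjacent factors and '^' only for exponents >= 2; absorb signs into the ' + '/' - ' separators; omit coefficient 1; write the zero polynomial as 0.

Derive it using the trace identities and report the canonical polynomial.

-x*y^3*z^2 + 2*x^2*y^2*z + y^4*z + y^2*z^3 - x^3*y - x*y^3 - x*y*z^2 - 3*y^2*z + 3*x*y - z

tr(b a b) = tr(b) tr(a b) - tr(a)   [square of b] = y*z - x
tr(b^2 a b) = tr(b) tr(b a b) - tr(b a)   [square of b] = y^2*z - x*y - z
tr(b^2 a b^2) = tr(b) tr(b^2 a b) - tr(b^2 a)   [square of b] = y^3*z - x*y^2 - 2*y*z + x
tr(a b a b) = tr(a b) tr(a b) - tr(1)   [split at a repeated a] = z^2 - 2
tr(a b a) = tr(a) tr(b a) - tr(b)   [square of a] = x*z - y
tr(a b^2 a b) = tr(b) tr(a b a b) - tr(a b a)   [square of b] = y*z^2 - x*z - y
tr(a^2) = tr(a) tr(a) - tr(1)   [square of a] = x^2 - 2
tr(a b^2 a) = tr(b) tr(a^2 b) - tr(a^2)   [square of b] = x*y*z - x^2 - y^2 + 2
tr(a b^2 a b^2) = tr(b) tr(a b^2 a b) - tr(a b^2 a)   [square of b] = y^2*z^2 - 2*x*y*z + x^2 - 2
tr(b^2 a b^2 a b) = tr(b) tr(a b^2 a b^2) - tr(a b^2 a b)   [square of b] = y^3*z^2 - 2*x*y^2*z + x^2*y - y*z^2 + x*z - y
tr(a b a b a b) = tr(a b) tr(a b a b) - tr(a^-1 b^-1)   [split at a repeated a] = z^3 - 3*z
tr(a b a b a) = tr(a) tr(b a b a) - tr(b a b)   [square of a] = x*z^2 - y*z - x
tr(a b a b^2 a b) = tr(b) tr(a b a b a b) - tr(a b a b a)   [square of b] = y*z^3 - x*z^2 - 2*y*z + x
tr(a^2 b a) = tr(a) tr(b a^2) - tr(b a)   [square of a] = x^2*z - x*y - z
tr(a b a b^2 a) = tr(b) tr(a^2 b a b) - tr(a^2 b a)   [square of b] = x*y*z^2 - x^2*z - y^2*z + z
tr(b^2 a b^2 a b a) = tr(b) tr(a b a b^2 a b) - tr(a b a b^2 a)   [square of b] = y^2*z^3 - 2*x*y*z^2 + x^2*z - y^2*z + x*y - z
tr(a^-1 b^2 a b^2 a b) = tr(b^2 a b^2 a b) tr(a) - tr(b^2 a b^2 a b a)   [inverse elimination on a] = x*y^3*z^2 - 2*x^2*y^2*z - y^2*z^3 + x^3*y + x*y*z^2 + y^2*z - 2*x*y + z
tr(b^2 a b^2 a b^-1 a^-1) = tr(a^-1 b^2 a b^2 a) tr(b) - tr(a^-1 b^2 a b^2 a b)   [inverse elimination on b] = -x*y^3*z^2 + 2*x^2*y^2*z + y^4*z + y^2*z^3 - x^3*y - x*y^3 - x*y*z^2 - 3*y^2*z + 3*x*y - z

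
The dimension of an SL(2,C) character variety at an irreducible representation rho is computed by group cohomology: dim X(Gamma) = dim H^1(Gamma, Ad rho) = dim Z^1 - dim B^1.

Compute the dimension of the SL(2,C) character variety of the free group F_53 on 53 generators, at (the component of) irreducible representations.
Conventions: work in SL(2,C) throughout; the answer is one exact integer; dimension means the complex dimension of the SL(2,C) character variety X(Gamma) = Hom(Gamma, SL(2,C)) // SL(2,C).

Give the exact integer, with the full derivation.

156

Gamma = F_53 has 53 generators and no relators.
A cocycle picks one sl_2 vector per generator freely, giving dim Z^1 = 3*53 = 159.
Irreducibility makes the coboundary map sl_2 -> Z^1 injective (trivial centralizer), so dim B^1 = 3.
Therefore dim X = 159 - 3 = 156.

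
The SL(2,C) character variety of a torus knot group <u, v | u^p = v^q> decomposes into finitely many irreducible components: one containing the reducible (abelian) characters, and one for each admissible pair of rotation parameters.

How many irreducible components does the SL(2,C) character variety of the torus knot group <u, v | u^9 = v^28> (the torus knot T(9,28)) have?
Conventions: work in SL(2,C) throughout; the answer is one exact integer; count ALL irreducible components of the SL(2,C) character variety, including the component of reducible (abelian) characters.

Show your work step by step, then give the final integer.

Gamma = < u, v | u^9 = v^28 > (torus knot T(9,28)); the central element u^9 = v^28 acts as +I or -I in any irreducible SL(2,C) representation.
This locks tr(u) to 2*cos(pi*alpha/9), alpha in 1..8, and tr(v) to 2*cos(pi*beta/28), beta in 1..27, on each component of irreducible characters.
u^9 = (-1)^alpha I and v^28 = (-1)^beta I must agree, so alpha and beta have equal parity.
Enumerate parity-matched pairs: 4*14 odd-odd plus 4*13 even-even gives 108.
components with irreducible characters: 108; plus the single component of reducible (abelian) characters: total 109.

109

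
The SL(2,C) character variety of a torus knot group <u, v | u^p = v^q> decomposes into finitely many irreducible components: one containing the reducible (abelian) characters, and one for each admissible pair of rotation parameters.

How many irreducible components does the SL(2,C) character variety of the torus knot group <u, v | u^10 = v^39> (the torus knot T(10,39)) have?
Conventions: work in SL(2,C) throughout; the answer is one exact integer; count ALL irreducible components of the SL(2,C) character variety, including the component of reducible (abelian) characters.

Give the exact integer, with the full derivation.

Gamma = < u, v | u^10 = v^39 > (torus knot T(10,39)); the central element u^10 = v^39 acts as +I or -I in any irreducible SL(2,C) representation.
This locks tr(u) to 2*cos(pi*alpha/10), alpha in 1..9, and tr(v) to 2*cos(pi*beta/39), beta in 1..38, on each component of irreducible characters.
Consistency of u^10 = (-1)^alpha I with v^39 = (-1)^beta I forces alpha = beta (mod 2).
Counting: 5 odd alphas x 19 odd betas + 4 even alphas x 19 even betas = 95 + 76 = 171.
components with irreducible characters: 171; plus the single component of reducible (abelian) characters: total 172.

172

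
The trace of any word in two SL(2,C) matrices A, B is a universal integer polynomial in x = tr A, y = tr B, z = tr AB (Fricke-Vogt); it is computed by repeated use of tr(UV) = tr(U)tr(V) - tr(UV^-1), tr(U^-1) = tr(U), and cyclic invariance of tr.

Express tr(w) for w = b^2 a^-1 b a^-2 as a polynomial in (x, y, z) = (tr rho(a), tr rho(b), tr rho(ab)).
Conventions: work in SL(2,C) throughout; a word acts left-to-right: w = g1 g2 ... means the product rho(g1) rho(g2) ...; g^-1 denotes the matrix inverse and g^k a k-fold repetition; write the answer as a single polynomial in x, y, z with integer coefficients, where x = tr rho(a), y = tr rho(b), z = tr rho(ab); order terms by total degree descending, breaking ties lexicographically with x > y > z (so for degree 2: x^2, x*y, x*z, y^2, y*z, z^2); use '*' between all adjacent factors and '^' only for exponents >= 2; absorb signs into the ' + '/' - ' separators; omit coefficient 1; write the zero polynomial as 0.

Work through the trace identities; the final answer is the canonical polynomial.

x^3*y^3 - 2*x^2*y^2*z - x^3*y - x*y^3 + x*y*z^2 + x^2*z + y^2*z + x*y - z

tr(b^2) = tr(b) tr(b) - tr(1) = y^2 - 2
tr(b^3) = tr(b) tr(b^2) - tr(b) = y^3 - 3*y
tr(a b^2) = tr(b) tr(a b) - tr(a) = y*z - x
and tr(b^3 a) = tr(b) tr(a b^2) - tr(a b) = y^2*z - x*y - z
next, tr(b a^-1 b^2) = tr(b^3) tr(a) - tr(b^3 a) = x*y^3 - y^2*z - 2*x*y + z
and tr(a b a b) = tr(b a) tr(b a) - tr(1) = z^2 - 2
tr(a b a) = tr(a) tr(b a) - tr(b) = x*z - y
tr(b^2 a b a) = tr(b) tr(a b a b) - tr(a b a) = y*z^2 - x*z - y
tr(b a^-1 b^2 a) = tr(b^2 a b) tr(a) - tr(b^2 a b a) = x*y^2*z - x^2*y - y*z^2 + y
tr(b^2 a^-1 b a^-1) = tr(b a^-1 b^2) tr(a) - tr(b a^-1 b^2 a) = x^2*y^3 - 2*x*y^2*z - x^2*y + y*z^2 + x*z - y
tr(b^2 a^-1 b a^-2) = tr(b^2 a^-1 b a^-1) tr(a) - tr(b^2 a^-1 b) = x^3*y^3 - 2*x^2*y^2*z - x^3*y - x*y^3 + x*y*z^2 + x^2*z + y^2*z + x*y - z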